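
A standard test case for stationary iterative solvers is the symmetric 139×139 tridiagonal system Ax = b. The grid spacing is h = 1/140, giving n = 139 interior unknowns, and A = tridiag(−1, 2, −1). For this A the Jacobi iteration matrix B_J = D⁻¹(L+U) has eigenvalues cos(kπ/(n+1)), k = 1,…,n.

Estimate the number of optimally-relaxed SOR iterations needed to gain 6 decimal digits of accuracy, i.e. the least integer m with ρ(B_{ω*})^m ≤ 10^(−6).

spectrum of D⁻¹(L+U) = {cos(kπ/140) : 1≤k≤139}; ρ_J = cos(π/140) = 0.9997482.
√(1−ρ_J²) = |sin(π/140)| = 0.0224381
So ω* = 2/1.0224381 = 1.9561086 (Young).
Hence ρ(B_{ω*}) = 1.9561086 − 1 = 0.9561086.
For 6 digits: m = 6·ln10 / (−ln 0.9561086) = 13.8155/0.0448838 = 307.806; round up → m = 308.

m = 308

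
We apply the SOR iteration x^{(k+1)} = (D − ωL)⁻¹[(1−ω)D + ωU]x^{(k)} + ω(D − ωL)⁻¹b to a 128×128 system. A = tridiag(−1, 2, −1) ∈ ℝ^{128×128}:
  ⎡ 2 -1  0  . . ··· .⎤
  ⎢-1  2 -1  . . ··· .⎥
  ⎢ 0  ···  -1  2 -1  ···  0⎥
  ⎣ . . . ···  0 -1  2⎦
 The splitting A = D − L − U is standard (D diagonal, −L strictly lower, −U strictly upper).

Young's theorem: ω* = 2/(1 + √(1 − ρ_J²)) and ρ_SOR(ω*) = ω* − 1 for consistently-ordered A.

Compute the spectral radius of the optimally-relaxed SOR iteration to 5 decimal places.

½·tridiag(1,0,1) at n=128: λ_k = cos(kπ/129); max |λ| at k=1 ⇒ ρ_J = cos(π/129) ≈ 0.99970.
√(1 − cos²(π/129)) = sin(π/129) ≈ 0.024351.
Then 2/(1+√(1−ρ_J²)) = 2/(1+0.024351); ω* = 2/1.024351 = 1.95246.
ρ(B_{ω*}) = ω*−1 = 0.95246

ρ_SOR = 0.95246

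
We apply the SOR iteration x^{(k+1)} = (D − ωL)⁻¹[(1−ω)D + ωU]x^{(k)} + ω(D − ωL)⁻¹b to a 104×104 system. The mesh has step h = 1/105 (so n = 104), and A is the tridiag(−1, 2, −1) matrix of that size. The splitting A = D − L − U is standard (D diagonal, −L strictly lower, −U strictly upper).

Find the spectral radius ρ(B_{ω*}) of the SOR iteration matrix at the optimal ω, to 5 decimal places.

With n=104, ρ(Jacobi) = cos(π/105) = 0.99955.
root = sin(π/105) = 0.029915  (since 1−cos² = sin²).
Then 2/(1+√(1−ρ_J²)) = 2/(1+0.029915); ω* = 2/1.029915 = 1.94191.
Hence ρ(B_{ω*}) = 1.94191 − 1 = 0.94191.

ρ_SOR = 0.94191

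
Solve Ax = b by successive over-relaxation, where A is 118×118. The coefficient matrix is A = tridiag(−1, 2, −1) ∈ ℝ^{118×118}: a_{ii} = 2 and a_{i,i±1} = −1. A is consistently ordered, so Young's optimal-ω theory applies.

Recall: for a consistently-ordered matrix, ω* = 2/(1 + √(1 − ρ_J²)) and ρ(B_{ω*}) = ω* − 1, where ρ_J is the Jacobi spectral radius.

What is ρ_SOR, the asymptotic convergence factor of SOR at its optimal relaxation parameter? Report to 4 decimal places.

B_J for the 118×118 system has eigenvalues cos(kπ/119); ρ_J = cos(π/119) = 0.9997.
√(1−ρ_J²) simplifies to sin(π/119) = 0.02640.
ω* = 2 / (1 + 0.02640) = 2 / 1.02640 ≈ 1.9486.
Hence ρ(B_{ω*}) = 1.9486 − 1 = 0.9486.

ρ_SOR = 0.9486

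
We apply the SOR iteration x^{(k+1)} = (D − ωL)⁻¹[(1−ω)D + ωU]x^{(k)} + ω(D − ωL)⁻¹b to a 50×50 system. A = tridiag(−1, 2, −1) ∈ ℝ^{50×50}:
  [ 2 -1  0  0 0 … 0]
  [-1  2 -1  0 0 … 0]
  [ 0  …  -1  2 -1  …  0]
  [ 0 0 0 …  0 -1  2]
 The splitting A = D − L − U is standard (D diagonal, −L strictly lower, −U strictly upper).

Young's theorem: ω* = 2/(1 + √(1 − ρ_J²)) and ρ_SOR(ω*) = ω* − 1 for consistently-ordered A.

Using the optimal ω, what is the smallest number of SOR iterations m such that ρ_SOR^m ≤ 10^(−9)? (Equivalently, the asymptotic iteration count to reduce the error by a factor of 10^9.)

½·tridiag(1,0,1) at n=50: λ_k = cos(kπ/51); max |λ| at k=1 ⇒ ρ_J = cos(π/51) ≈ 0.9981033.
√(1−ρ_J²) simplifies to sin(π/51) = 0.0615609.
ω* = 2/(1+0.0615609) = 1.8840181
ρ_SOR = ω* − 1 ≈ 0.8840181.
Need (0.8840181)^m ≤ 10^(−9): m ≥ 9·ln10/|ln 0.8840181| = 20.7233/0.123278 = 168.102 ⇒ m = 169.

m = 169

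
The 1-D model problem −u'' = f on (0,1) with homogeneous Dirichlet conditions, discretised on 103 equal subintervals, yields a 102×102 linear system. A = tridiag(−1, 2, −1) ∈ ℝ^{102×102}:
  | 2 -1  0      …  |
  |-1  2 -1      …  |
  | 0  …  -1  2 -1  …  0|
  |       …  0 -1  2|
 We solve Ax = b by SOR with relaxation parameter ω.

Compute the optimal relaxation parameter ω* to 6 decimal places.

[ρ_J] n=102: ρ(B_J) = cos(π/(n+1)) = cos(π/103) = 0.999535.
√(1−ρ_J²) = |sin(π/103)| = 0.0304962
ω* = 2/(1+0.0304962) = 1.940813
Hence ρ(B_{ω*}) = 1.940813 − 1 = 0.940813.

ω* = 1.940813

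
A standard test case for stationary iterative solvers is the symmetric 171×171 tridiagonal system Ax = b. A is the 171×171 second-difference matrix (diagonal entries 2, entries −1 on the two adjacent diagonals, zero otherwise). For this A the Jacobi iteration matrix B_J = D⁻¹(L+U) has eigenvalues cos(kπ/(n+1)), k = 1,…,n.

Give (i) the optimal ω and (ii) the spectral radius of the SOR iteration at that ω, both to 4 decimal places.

B_J for the 171×171 system has eigenvalues cos(kπ/172); ρ_J = cos(π/172) = 0.9998.
√(1−ρ_J²) = |sin(π/172)| = 0.01826
ω* = 2 / (1 + 0.01826) = 2 / 1.01826 ≈ 1.9641.
and ρ(B_{ω*}) = 1.9641 − 1 = 0.9641.

ω* = 1.9641, ρ_SOR = 0.9641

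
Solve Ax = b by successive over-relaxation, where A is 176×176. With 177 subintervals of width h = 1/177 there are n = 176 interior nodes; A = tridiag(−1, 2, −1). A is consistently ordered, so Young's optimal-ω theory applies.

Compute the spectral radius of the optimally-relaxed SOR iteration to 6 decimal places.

n=176: λ(B_J) = 1 − λ(A)/2 = cos(kπ/177); k=1 gives ρ_J = 0.999842.
root = sin(π/177) = 0.0177482  (since 1−cos² = sin²).
[ω*] 2 ÷ (1 + 0.0177482) = 2 ÷ 1.0177482 = 1.965123.
At ω = 1.965123 every |λ(B_ω)| = ω−1, so ρ_SOR = 0.965123.

ρ_SOR = 0.965123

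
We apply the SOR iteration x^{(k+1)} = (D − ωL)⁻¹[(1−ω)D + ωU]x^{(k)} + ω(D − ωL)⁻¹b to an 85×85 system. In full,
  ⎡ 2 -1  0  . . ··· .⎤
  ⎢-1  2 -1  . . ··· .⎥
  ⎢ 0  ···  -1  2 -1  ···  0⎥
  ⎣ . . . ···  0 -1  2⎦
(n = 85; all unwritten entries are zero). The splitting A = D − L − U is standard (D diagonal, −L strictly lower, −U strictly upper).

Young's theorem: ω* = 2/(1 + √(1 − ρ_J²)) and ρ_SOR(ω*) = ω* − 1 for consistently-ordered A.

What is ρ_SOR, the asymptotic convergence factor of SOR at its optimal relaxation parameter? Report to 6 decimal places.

ρ_SOR = 0.929530

ρ_J = max_k |cos(kπ/86)| = cos(π/86) = 0.999333
√(1 − cos²(π/86)) = sin(π/86) ≈ 0.0365220.
ω* = 2/(1 + 0.0365220) = 2/1.0365220 = 1.929530.
ρ_SOR = ω* − 1 ≈ 0.929530.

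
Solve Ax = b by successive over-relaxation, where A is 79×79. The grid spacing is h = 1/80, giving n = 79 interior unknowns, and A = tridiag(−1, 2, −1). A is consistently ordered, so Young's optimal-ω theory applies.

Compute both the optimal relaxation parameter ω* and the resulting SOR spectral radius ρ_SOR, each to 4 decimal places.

ω* = 1.9244, ρ_SOR = 0.9244

With n=79, ρ(Jacobi) = cos(π/80) = 0.9992.
√(1−ρ_J²) = |sin(π/80)| = 0.03926
Then 2/(1+√(1−ρ_J²)) = 2/(1+0.03926); ω* = 2/1.03926 = 1.9244.
and ρ(B_{ω*}) = 1.9244 − 1 = 0.9244.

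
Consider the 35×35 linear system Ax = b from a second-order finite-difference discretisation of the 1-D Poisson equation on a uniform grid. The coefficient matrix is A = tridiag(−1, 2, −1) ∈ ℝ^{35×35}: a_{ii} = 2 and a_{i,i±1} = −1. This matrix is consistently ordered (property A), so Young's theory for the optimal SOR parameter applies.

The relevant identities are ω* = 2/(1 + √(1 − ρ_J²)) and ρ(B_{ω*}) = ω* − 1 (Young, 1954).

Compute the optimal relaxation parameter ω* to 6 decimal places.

n=35: λ(B_J) = 1 − λ(A)/2 = cos(kπ/36); k=1 gives ρ_J = 0.996195.
1 − cos²(π/36) = sin²(π/36) ⇒ √(1−ρ_J²) = sin(π/36) = 0.0871557.
ω* = 2 / (1 + 0.0871557) = 2 / 1.0871557 ≈ 1.839663.
ρ_SOR = ω* − 1 = 1.839663 − 1 = 0.839663.

ω* = 1.839663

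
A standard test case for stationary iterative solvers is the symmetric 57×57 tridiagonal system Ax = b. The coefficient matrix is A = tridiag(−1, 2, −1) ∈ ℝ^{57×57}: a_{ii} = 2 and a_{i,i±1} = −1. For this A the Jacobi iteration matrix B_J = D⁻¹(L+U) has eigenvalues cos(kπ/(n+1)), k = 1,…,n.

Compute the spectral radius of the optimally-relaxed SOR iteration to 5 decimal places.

ρ_SOR = 0.89728

n=57: λ(B_J) = 1 − λ(A)/2 = cos(kπ/58); k=1 gives ρ_J = 0.99853.
1 − cos²(π/58) = sin²(π/58) ⇒ √(1−ρ_J²) = sin(π/58) = 0.054139.
ω* = 2 / (1 + 0.054139) = 2 / 1.054139 ≈ 1.89728.
[ρ_SOR] ω* − 1 = 0.89728.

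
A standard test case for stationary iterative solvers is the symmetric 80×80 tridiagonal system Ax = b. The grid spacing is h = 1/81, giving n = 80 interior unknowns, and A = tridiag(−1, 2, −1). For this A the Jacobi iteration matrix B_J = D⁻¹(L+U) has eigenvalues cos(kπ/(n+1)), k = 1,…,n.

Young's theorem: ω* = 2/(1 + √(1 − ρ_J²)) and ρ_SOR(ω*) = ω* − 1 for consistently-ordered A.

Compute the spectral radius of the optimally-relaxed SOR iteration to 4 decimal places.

B_J for the 80×80 system has eigenvalues cos(kπ/81); ρ_J = cos(π/81) = 0.9992.
root = sin(π/81) = 0.03878  (since 1−cos² = sin²).
Young: ω* = 2/(1+√(1−ρ_J²)) = 2/(1+0.03878) = 2/1.03878 = 1.9253.
At ω = 1.9253 every |λ(B_ω)| = ω−1, so ρ_SOR = 0.9253.

ρ_SOR = 0.9253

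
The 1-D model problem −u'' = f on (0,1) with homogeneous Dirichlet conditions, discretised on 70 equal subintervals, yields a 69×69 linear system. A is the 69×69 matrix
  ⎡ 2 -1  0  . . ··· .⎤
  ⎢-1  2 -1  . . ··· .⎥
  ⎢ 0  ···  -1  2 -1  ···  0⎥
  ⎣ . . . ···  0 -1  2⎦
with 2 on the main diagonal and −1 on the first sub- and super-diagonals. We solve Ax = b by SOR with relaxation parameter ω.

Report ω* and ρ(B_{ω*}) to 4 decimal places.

½·tridiag(1,0,1) at n=69: λ_k = cos(kπ/70); max |λ| at k=1 ⇒ ρ_J = cos(π/70) ≈ 0.9990.
√(1 − cos²(π/70)) = sin(π/70) ≈ 0.04486.
ω* = 2 / (1 + 0.04486) = 2 / 1.04486 ≈ 1.9141.
ρ_SOR = ω* − 1 = 1.9141 − 1 = 0.9141.

ω* = 1.9141, ρ_SOR = 0.9141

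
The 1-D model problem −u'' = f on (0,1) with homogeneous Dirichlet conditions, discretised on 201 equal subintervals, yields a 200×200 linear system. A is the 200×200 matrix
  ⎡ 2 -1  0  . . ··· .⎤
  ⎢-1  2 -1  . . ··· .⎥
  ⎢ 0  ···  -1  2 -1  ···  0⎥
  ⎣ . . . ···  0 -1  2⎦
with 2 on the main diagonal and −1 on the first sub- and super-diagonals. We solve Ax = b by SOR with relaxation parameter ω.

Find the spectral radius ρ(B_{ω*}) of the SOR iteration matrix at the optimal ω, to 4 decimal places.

ρ_SOR = 0.9692

With n=200, ρ(Jacobi) = cos(π/201) = 0.9999.
root = sin(π/201) = 0.01563  (since 1−cos² = sin²).
ω* = 2/(1+0.01563) = 1.9692
Hence ρ(B_{ω*}) = 1.9692 − 1 = 0.9692.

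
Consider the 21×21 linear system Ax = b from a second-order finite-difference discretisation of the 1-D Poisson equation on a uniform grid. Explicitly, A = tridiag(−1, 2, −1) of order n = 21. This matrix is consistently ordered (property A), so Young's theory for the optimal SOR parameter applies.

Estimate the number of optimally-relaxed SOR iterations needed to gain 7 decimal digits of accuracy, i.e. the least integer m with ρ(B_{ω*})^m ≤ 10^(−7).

n=21: λ(B_J) = 1 − λ(A)/2 = cos(kπ/22); k=1 gives ρ_J = 0.9898214.
√(1 − cos²(π/22)) = sin(π/22) ≈ 0.1423148.
Then 2/(1+√(1−ρ_J²)) = 2/(1+0.1423148); ω* = 2/1.1423148 = 1.7508309.
ρ(B_{ω*}) = ω*−1 = 0.7508309
Need (0.7508309)^m ≤ 10^(−7): m ≥ 7·ln10/|ln 0.7508309| = 16.1181/0.286575 = 56.244 ⇒ m = 57.

m = 57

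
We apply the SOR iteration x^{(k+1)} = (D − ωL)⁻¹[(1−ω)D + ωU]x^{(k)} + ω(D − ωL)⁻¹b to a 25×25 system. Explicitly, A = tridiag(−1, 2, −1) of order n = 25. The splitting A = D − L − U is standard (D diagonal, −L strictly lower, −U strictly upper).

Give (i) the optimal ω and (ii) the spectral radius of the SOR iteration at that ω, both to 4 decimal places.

ω* = 1.7849, ρ_SOR = 0.7849

B_J for the 25×25 system has eigenvalues cos(kπ/26); ρ_J = cos(π/26) = 0.9927.
1 − cos²(π/26) = sin²(π/26) ⇒ √(1−ρ_J²) = sin(π/26) = 0.12054.
Young: ω* = 2/(1+√(1−ρ_J²)) = 2/(1+0.12054) = 2/1.12054 = 1.7849.
and ρ(B_{ω*}) = 1.7849 − 1 = 0.7849.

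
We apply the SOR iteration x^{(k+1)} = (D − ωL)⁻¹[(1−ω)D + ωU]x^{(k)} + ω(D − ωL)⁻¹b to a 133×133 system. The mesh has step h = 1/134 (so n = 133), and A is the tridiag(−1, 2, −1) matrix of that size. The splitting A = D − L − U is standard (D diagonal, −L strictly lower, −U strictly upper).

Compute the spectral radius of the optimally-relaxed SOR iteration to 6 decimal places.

ρ_J = max_k |cos(kπ/134)| = cos(π/134) = 0.999725
√(1−ρ_J²) = |sin(π/134)| = 0.0234426
ω* = 2/(1 + 0.0234426) = 2/1.0234426 = 1.954189.
ρ_SOR = ω* − 1 ≈ 0.954189.

ρ_SOR = 0.954189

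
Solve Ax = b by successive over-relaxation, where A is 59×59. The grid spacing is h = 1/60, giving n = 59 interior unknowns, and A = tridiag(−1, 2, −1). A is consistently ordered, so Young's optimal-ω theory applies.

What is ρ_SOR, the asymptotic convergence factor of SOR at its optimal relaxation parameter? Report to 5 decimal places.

ρ_SOR = 0.90053

spectrum of D⁻¹(L+U) = {cos(kπ/60) : 1≤k≤59}; ρ_J = cos(π/60) = 0.99863.
√(1−ρ_J²) = |sin(π/60)| = 0.052336
ω* = 2/(1+0.052336) = 1.90053
[ρ_SOR] ω* − 1 = 0.90053.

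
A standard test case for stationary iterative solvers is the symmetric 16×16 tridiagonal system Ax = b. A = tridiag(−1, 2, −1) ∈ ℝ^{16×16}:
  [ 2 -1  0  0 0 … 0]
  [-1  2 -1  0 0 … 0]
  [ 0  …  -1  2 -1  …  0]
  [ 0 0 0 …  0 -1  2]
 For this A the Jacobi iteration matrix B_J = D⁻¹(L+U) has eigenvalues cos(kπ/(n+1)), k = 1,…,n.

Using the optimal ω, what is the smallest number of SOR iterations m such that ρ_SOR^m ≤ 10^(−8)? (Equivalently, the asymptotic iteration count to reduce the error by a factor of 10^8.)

spectrum of D⁻¹(L+U) = {cos(kπ/17) : 1≤k≤16}; ρ_J = cos(π/17) = 0.9829731.
root = sin(π/17) = 0.1837495  (since 1−cos² = sin²).
Then 2/(1+√(1−ρ_J²)) = 2/(1+0.1837495); ω* = 2/1.1837495 = 1.6895466.
At ω = 1.6895466 every |λ(B_ω)| = ω−1, so ρ_SOR = 0.6895466.
Need (0.6895466)^m ≤ 10^(−8): m ≥ 8·ln10/|ln 0.6895466| = 18.4207/0.371721 = 49.555 ⇒ m = 50.

m = 50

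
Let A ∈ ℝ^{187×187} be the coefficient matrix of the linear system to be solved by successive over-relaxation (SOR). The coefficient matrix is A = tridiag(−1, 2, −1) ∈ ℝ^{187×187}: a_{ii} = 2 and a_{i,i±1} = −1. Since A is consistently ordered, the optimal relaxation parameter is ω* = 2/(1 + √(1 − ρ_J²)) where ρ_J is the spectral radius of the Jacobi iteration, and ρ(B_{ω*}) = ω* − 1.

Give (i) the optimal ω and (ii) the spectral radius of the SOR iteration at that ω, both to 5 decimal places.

ω* = 1.96713, ρ_SOR = 0.96713

B_J for the 187×187 system has eigenvalues cos(kπ/188); ρ_J = cos(π/188) = 0.99986.
√(1−ρ_J²) = |sin(π/188)| = 0.016710
ω* = 2/(1 + 0.016710) = 2/1.016710 = 1.96713.
ρ_SOR = ω* − 1 ≈ 0.96713.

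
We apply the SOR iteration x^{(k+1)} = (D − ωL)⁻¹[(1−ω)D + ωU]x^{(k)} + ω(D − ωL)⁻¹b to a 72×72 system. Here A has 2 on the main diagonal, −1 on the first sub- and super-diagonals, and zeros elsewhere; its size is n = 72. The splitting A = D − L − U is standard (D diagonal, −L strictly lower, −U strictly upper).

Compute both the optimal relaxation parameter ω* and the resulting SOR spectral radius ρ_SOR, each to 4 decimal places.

spectrum of D⁻¹(L+U) = {cos(kπ/73) : 1≤k≤72}; ρ_J = cos(π/73) = 0.9991.
√(1−ρ_J²) = |sin(π/73)| = 0.04302
ω* = 2 / (1 + 0.04302) = 2 / 1.04302 ≈ 1.9175.
ρ_SOR = ω* − 1 ≈ 0.9175.

ω* = 1.9175, ρ_SOR = 0.9175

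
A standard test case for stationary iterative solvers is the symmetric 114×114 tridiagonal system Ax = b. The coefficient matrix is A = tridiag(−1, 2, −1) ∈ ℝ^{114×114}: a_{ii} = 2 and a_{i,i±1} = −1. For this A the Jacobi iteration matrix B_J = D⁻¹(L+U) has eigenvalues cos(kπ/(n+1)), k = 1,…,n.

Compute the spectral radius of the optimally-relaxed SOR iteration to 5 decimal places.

spectrum of D⁻¹(L+U) = {cos(kπ/115) : 1≤k≤114}; ρ_J = cos(π/115) = 0.99963.
√(1 − cos²(π/115)) = sin(π/115) ≈ 0.027315.
Young: ω* = 2/(1+√(1−ρ_J²)) = 2/(1+0.027315) = 2/1.027315 = 1.94682.
ρ_SOR = ω* − 1 ≈ 0.94682.

ρ_SOR = 0.94682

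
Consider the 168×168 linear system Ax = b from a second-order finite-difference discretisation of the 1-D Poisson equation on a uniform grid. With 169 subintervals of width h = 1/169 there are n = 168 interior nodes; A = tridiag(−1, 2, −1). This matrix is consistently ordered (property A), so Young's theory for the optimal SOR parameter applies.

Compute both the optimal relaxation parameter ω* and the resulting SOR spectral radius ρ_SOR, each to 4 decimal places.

ω* = 1.9635, ρ_SOR = 0.9635

spectrum of D⁻¹(L+U) = {cos(kπ/169) : 1≤k≤168}; ρ_J = cos(π/169) = 0.9998.
1 − cos²(π/169) = sin²(π/169) ⇒ √(1−ρ_J²) = sin(π/169) = 0.01859.
ω* = 2/(1 + 0.01859) = 2/1.01859 = 1.9635.
ρ_SOR = ω* − 1 ≈ 0.9635.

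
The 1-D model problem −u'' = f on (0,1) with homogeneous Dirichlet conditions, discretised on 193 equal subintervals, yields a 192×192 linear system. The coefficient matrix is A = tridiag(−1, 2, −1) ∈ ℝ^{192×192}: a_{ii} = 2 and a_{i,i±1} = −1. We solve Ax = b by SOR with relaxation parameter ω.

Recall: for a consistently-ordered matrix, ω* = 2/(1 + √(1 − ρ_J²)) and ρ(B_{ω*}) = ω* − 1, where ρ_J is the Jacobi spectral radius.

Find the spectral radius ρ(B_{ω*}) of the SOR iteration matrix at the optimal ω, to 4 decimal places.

ρ_SOR = 0.9680

n=192: λ(B_J) = 1 − λ(A)/2 = cos(kπ/193); k=1 gives ρ_J = 0.9999.
√(1−ρ_J²) = |sin(π/193)| = 0.01628
So ω* = 2/1.01628 = 1.9680 (Young).
ρ(B_{ω*}) = ω*−1 = 0.9680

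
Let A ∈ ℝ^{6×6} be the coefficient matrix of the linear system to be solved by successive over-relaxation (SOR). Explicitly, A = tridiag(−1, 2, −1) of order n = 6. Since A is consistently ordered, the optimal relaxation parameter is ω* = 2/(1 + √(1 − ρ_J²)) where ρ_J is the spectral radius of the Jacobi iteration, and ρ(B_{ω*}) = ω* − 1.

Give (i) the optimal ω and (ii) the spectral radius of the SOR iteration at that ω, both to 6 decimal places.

B_J for the 6×6 system has eigenvalues cos(kπ/7); ρ_J = cos(π/7) = 0.900969.
√(1−ρ_J²) = |sin(π/7)| = 0.4338837
So ω* = 2/1.4338837 = 1.394813 (Young).
ρ(B_{ω*}) = ω*−1 = 0.394813

ω* = 1.394813, ρ_SOR = 0.394813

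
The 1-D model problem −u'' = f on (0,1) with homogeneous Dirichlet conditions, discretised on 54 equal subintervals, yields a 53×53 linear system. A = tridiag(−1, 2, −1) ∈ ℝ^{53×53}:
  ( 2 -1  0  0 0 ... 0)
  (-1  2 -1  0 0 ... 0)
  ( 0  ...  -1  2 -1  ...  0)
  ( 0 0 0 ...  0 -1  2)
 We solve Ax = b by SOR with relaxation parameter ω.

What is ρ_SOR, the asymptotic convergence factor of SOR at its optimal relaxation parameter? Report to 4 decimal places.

ρ_SOR = 0.8901

n=53: λ(B_J) = 1 − λ(A)/2 = cos(kπ/54); k=1 gives ρ_J = 0.9983.
root = sin(π/54) = 0.05814  (since 1−cos² = sin²).
ω* = 2 / (1 + 0.05814) = 2 / 1.05814 ≈ 1.8901.
At ω = 1.8901 every |λ(B_ω)| = ω−1, so ρ_SOR = 0.8901.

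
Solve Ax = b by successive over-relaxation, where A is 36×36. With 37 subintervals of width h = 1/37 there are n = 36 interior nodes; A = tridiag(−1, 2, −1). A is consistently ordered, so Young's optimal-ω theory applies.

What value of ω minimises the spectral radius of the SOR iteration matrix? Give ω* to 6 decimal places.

ω* = 1.843648

spectrum of D⁻¹(L+U) = {cos(kπ/37) : 1≤k≤36}; ρ_J = cos(π/37) = 0.996397.
√(1 − cos²(π/37)) = sin(π/37) ≈ 0.0848059.
So ω* = 2/1.0848059 = 1.843648 (Young).
ρ_SOR = ω* − 1 = 1.843648 − 1 = 0.843648.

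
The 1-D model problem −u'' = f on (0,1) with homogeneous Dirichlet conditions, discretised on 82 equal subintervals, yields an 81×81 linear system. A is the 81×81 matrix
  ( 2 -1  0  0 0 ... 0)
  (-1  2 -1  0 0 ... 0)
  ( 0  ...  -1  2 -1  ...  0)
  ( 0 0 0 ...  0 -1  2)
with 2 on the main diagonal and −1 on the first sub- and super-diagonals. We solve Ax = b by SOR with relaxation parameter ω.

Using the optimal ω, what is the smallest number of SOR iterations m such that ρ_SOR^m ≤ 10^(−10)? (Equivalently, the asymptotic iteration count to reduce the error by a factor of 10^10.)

m = 301

B_J for the 81×81 system has eigenvalues cos(kπ/82); ρ_J = cos(π/82) = 0.9992662.
√(1 − cos²(π/82)) = sin(π/82) ≈ 0.0383027.
ω* = 2/(1+0.0383027) = 1.9262206
and ρ(B_{ω*}) = 1.9262206 − 1 = 0.9262206.
(0.9262206)^m ≤ 10^{−10}  ⇒  m·ln(0.9262206) ≤ −10·ln10  ⇒  m ≥ 300.431  ⇒  m = 301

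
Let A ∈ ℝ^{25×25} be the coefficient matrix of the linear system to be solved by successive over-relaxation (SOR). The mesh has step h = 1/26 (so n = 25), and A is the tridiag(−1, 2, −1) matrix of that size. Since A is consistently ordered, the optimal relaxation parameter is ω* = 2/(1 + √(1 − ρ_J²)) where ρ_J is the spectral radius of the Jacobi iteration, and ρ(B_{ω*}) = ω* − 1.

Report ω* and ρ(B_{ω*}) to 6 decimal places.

½·tridiag(1,0,1) at n=25: λ_k = cos(kπ/26); max |λ| at k=1 ⇒ ρ_J = cos(π/26) ≈ 0.992709.
root = sin(π/26) = 0.1205367  (since 1−cos² = sin²).
ω* = 2 / (1 + 0.1205367) = 2 / 1.1205367 ≈ 1.784859.
At ω = 1.784859 every |λ(B_ω)| = ω−1, so ρ_SOR = 0.784859.

ω* = 1.784859, ρ_SOR = 0.784859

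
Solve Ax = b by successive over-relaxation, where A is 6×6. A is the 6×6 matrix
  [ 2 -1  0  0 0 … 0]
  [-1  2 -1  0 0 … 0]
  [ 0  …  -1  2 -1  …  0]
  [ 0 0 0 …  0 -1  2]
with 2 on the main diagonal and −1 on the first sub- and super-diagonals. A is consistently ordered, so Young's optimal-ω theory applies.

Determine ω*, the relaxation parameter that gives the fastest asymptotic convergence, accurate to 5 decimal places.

ω* = 1.39481

ρ_J = max_k |cos(kπ/7)| = cos(π/7) = 0.90097
√(1−ρ_J²) = |sin(π/7)| = 0.433884
ω* = 2 / (1 + 0.433884) = 2 / 1.433884 ≈ 1.39481.
ρ(B_{ω*}) = ω*−1 = 0.39481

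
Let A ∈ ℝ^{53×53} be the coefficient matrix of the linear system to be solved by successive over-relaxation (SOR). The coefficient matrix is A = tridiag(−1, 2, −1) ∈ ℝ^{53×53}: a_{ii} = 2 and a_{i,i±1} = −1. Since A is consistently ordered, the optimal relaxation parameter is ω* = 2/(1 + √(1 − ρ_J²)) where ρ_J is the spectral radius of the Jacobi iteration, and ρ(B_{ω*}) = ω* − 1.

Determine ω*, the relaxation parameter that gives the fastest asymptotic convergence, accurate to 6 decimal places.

B_J for the 53×53 system has eigenvalues cos(kπ/54); ρ_J = cos(π/54) = 0.998308.
1 − cos²(π/54) = sin²(π/54) ⇒ √(1−ρ_J²) = sin(π/54) = 0.0581448.
ω* = 2/(1+0.0581448) = 1.890100
ρ(B_{ω*}) = ω*−1 = 0.890100

ω* = 1.890100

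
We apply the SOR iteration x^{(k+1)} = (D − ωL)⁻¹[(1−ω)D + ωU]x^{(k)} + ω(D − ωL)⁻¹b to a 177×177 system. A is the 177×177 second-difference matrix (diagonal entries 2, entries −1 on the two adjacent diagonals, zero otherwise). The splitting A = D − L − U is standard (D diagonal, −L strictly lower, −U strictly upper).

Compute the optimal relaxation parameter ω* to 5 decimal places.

ω* = 1.96532

spectrum of D⁻¹(L+U) = {cos(kπ/178) : 1≤k≤177}; ρ_J = cos(π/178) = 0.99984.
root = sin(π/178) = 0.017648  (since 1−cos² = sin²).
ω* = 2 / (1 + 0.017648) = 2 / 1.017648 ≈ 1.96532.
and ρ(B_{ω*}) = 1.96532 − 1 = 0.96532.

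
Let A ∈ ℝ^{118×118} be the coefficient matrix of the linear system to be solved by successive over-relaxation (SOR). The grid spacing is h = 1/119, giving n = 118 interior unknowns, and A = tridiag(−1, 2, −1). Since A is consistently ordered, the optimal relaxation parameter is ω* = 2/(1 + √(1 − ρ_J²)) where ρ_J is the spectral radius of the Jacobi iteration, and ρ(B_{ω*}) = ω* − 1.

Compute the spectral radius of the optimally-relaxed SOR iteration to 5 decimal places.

ρ_J = max_k |cos(kπ/119)| = cos(π/119) = 0.99965
√(1−ρ_J²) simplifies to sin(π/119) = 0.026397.
ω* = 2 / (1 + 0.026397) = 2 / 1.026397 ≈ 1.94856.
and ρ(B_{ω*}) = 1.94856 − 1 = 0.94856.

ρ_SOR = 0.94856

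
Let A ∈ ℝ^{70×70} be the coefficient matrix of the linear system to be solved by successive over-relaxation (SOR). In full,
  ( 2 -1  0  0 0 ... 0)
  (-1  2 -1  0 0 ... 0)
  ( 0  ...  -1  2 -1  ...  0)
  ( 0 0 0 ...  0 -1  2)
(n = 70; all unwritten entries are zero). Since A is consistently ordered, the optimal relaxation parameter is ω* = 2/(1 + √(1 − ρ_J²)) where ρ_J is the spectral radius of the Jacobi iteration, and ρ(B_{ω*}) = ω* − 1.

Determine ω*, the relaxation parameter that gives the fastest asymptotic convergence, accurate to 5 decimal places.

ω* = 1.91528

n=70: λ(B_J) = 1 − λ(A)/2 = cos(kπ/71); k=1 gives ρ_J = 0.99902.
√(1−ρ_J²) simplifies to sin(π/71) = 0.044233.
So ω* = 2/1.044233 = 1.91528 (Young).
ρ_SOR = ω* − 1 ≈ 0.91528.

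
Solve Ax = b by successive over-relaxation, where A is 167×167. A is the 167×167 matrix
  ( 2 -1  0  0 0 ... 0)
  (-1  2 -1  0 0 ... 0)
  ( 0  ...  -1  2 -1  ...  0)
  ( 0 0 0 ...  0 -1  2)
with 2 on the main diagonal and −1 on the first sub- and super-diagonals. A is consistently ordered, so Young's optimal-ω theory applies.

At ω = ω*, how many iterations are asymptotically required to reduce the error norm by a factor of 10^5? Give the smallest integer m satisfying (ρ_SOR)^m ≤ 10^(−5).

With n=167, ρ(Jacobi) = cos(π/168) = 0.9998252.
root = sin(π/168) = 0.0186989  (since 1−cos² = sin²).
Then 2/(1+√(1−ρ_J²)) = 2/(1+0.0186989); ω* = 2/1.0186989 = 1.9632887.
Hence ρ(B_{ω*}) = 1.9632887 − 1 = 0.9632887.
5·ln10 = 11.5129; −ln(0.9632887) = 0.0374021; m = ⌈11.5129/0.0374021⌉ = ⌈307.814⌉ = 308.

m = 308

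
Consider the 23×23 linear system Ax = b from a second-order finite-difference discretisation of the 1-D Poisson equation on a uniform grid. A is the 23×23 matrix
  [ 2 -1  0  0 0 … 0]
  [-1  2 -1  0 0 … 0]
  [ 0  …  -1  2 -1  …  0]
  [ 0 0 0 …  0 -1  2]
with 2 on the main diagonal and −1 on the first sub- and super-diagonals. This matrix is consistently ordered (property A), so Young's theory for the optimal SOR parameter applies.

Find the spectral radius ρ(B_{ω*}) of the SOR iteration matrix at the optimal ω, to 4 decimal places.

ρ_SOR = 0.7691

½·tridiag(1,0,1) at n=23: λ_k = cos(kπ/24); max |λ| at k=1 ⇒ ρ_J = cos(π/24) ≈ 0.9914.
√(1−ρ_J²) = |sin(π/24)| = 0.13053
Then 2/(1+√(1−ρ_J²)) = 2/(1+0.13053); ω* = 2/1.13053 = 1.7691.
Hence ρ(B_{ω*}) = 1.7691 − 1 = 0.7691.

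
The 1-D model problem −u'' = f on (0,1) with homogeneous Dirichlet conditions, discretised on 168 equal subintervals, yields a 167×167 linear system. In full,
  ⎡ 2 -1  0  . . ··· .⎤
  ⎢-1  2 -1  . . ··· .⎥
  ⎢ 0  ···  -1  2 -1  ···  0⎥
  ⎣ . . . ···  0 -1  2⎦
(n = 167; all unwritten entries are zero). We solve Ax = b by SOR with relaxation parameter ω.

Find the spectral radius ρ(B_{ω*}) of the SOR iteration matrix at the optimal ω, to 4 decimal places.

n=167: λ(B_J) = 1 − λ(A)/2 = cos(kπ/168); k=1 gives ρ_J = 0.9998.
√(1−ρ_J²) = |sin(π/168)| = 0.01870
ω* = 2/(1 + 0.01870) = 2/1.01870 = 1.9633.
and ρ(B_{ω*}) = 1.9633 − 1 = 0.9633.

ρ_SOR = 0.9633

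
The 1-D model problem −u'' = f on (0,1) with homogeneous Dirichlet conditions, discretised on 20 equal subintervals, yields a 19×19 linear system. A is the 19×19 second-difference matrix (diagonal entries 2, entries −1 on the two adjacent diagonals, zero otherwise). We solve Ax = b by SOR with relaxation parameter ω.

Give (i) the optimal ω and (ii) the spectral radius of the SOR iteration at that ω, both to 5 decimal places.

[ρ_J] n=19: ρ(B_J) = cos(π/(n+1)) = cos(π/20) = 0.98769.
√(1−ρ_J²) simplifies to sin(π/20) = 0.156434.
So ω* = 2/1.156434 = 1.72945 (Young).
ρ_SOR = ω* − 1 ≈ 0.72945.

ω* = 1.72945, ρ_SOR = 0.72945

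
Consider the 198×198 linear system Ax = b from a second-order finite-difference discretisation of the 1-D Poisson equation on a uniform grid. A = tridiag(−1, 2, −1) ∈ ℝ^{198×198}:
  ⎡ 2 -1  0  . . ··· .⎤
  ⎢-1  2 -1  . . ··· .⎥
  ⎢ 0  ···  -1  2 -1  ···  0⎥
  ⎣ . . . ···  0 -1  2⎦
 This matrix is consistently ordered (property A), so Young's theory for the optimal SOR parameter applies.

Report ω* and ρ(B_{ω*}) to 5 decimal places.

ω* = 1.96892, ρ_SOR = 0.96892

With n=198, ρ(Jacobi) = cos(π/199) = 0.99988.
√(1−ρ_J²) = |sin(π/199)| = 0.015786
[ω*] 2 ÷ (1 + 0.015786) = 2 ÷ 1.015786 = 1.96892.
and ρ(B_{ω*}) = 1.96892 − 1 = 0.96892.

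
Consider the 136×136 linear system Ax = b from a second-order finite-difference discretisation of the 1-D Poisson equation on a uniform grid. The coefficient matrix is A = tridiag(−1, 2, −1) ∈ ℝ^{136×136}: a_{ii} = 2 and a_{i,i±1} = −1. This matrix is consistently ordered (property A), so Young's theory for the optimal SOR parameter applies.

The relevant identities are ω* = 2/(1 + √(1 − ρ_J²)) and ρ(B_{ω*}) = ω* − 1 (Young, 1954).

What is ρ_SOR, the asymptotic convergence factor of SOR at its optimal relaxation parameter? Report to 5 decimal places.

ρ_SOR = 0.95517

B_J for the 136×136 system has eigenvalues cos(kπ/137); ρ_J = cos(π/137) = 0.99974.
√(1 − cos²(π/137)) = sin(π/137) ≈ 0.022929.
So ω* = 2/1.022929 = 1.95517 (Young).
ρ(B_{ω*}) = ω*−1 = 0.95517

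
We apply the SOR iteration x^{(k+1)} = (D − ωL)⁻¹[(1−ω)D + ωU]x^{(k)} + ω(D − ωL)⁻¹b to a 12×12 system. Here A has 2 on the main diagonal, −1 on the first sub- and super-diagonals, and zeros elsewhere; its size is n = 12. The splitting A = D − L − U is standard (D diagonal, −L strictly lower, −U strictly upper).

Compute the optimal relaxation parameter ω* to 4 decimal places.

B_J for the 12×12 system has eigenvalues cos(kπ/13); ρ_J = cos(π/13) = 0.9709.
1 − cos²(π/13) = sin²(π/13) ⇒ √(1−ρ_J²) = sin(π/13) = 0.23932.
ω* = 2 / (1 + 0.23932) = 2 / 1.23932 ≈ 1.6138.
At ω = 1.6138 every |λ(B_ω)| = ω−1, so ρ_SOR = 0.6138.

ω* = 1.6138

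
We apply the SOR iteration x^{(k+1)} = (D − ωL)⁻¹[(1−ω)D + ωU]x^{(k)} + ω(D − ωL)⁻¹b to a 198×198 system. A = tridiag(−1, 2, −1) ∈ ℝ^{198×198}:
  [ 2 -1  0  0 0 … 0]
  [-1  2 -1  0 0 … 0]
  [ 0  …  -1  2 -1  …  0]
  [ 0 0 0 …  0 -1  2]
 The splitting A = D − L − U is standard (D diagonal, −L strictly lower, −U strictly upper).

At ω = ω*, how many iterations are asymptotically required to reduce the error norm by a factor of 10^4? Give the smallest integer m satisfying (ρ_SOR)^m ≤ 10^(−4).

m = 292

With n=198, ρ(Jacobi) = cos(π/199) = 0.9998754.
√(1−ρ_J²) = |sin(π/199)| = 0.0157862
[ω*] 2 ÷ (1 + 0.0157862) = 2 ÷ 1.0157862 = 1.9689183.
ρ_SOR = ω* − 1 ≈ 0.9689183.
m ≥ 4·ln10 / (−ln 0.9689183) = 291.697; smallest integer m = 292.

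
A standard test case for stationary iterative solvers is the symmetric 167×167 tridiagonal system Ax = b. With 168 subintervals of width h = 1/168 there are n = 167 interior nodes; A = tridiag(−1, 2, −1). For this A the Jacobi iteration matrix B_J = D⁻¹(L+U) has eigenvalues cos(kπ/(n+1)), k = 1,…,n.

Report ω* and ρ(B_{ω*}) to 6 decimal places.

ω* = 1.963289, ρ_SOR = 0.963289

n=167: λ(B_J) = 1 − λ(A)/2 = cos(kπ/168); k=1 gives ρ_J = 0.999825.
√(1 − cos²(π/168)) = sin(π/168) ≈ 0.0186989.
ω* = 2/(1 + 0.0186989) = 2/1.0186989 = 1.963289.
ρ(B_{ω*}) = ω*−1 = 0.963289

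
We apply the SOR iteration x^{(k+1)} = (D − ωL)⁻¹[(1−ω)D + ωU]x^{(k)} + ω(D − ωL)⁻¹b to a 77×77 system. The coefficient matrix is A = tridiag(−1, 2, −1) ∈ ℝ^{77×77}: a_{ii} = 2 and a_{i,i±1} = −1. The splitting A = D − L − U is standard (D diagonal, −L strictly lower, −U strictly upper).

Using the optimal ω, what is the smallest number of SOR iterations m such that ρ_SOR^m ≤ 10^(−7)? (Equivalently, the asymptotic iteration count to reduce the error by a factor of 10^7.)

m = 201

n=77: λ(B_J) = 1 − λ(A)/2 = cos(kπ/78); k=1 gives ρ_J = 0.9991890.
root = sin(π/78) = 0.0402659  (since 1−cos² = sin²).
[ω*] 2 ÷ (1 + 0.0402659) = 2 ÷ 1.0402659 = 1.9225854.
ρ(B_{ω*}) = ω*−1 = 0.9225854
7·ln10 = 16.1181; −ln(0.9225854) = 0.0805753; m = ⌈16.1181/0.0805753⌉ = ⌈200.038⌉ = 201.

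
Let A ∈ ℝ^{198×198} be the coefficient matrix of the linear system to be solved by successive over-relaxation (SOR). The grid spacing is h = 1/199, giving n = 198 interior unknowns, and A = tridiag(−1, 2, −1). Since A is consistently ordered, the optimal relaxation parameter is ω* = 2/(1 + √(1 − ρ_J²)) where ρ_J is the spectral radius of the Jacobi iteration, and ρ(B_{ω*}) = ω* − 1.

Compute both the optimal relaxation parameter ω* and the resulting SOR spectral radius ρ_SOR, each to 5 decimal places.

[ρ_J] n=198: ρ(B_J) = cos(π/(n+1)) = cos(π/199) = 0.99988.
√(1−ρ_J²) simplifies to sin(π/199) = 0.015786.
ω* = 2 / (1 + 0.015786) = 2 / 1.015786 ≈ 1.96892.
and ρ(B_{ω*}) = 1.96892 − 1 = 0.96892.

ω* = 1.96892, ρ_SOR = 0.96892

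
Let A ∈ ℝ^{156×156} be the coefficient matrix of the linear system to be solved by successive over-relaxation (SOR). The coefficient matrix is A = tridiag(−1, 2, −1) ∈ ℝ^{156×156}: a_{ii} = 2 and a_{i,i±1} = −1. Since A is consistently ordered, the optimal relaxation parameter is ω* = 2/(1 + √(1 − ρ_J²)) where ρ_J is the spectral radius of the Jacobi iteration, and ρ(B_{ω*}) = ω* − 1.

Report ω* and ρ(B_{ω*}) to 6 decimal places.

ω* = 1.960767, ρ_SOR = 0.960767

n=156: λ(B_J) = 1 − λ(A)/2 = cos(kπ/157); k=1 gives ρ_J = 0.999800.
root = sin(π/157) = 0.0200088  (since 1−cos² = sin²).
ω* = 2 / (1 + 0.0200088) = 2 / 1.0200088 ≈ 1.960767.
ρ(B_{ω*}) = ω*−1 = 0.960767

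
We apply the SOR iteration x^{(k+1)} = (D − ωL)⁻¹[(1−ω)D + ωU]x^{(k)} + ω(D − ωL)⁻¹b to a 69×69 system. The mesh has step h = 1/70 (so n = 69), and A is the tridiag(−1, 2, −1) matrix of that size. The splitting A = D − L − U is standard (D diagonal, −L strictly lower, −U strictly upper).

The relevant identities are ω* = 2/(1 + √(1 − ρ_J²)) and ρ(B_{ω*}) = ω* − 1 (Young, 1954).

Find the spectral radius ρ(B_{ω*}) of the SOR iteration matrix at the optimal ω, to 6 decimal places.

ρ_SOR = 0.914123

B_J for the 69×69 system has eigenvalues cos(kπ/70); ρ_J = cos(π/70) = 0.998993.
root = sin(π/70) = 0.0448648  (since 1−cos² = sin²).
ω* = 2 / (1 + 0.0448648) = 2 / 1.0448648 ≈ 1.914123.
At ω = 1.914123 every |λ(B_ω)| = ω−1, so ρ_SOR = 0.914123.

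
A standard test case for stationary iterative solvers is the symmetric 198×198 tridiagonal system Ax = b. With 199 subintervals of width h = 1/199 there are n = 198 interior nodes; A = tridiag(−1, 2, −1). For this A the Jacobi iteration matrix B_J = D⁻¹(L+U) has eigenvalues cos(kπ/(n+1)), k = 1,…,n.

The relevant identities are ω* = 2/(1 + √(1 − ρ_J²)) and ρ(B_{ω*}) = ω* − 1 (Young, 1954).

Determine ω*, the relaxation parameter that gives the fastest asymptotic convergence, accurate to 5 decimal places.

n=198: λ(B_J) = 1 − λ(A)/2 = cos(kπ/199); k=1 gives ρ_J = 0.99988.
1 − cos²(π/199) = sin²(π/199) ⇒ √(1−ρ_J²) = sin(π/199) = 0.015786.
So ω* = 2/1.015786 = 1.96892 (Young).
ρ(B_{ω*}) = ω*−1 = 0.96892

ω* = 1.96892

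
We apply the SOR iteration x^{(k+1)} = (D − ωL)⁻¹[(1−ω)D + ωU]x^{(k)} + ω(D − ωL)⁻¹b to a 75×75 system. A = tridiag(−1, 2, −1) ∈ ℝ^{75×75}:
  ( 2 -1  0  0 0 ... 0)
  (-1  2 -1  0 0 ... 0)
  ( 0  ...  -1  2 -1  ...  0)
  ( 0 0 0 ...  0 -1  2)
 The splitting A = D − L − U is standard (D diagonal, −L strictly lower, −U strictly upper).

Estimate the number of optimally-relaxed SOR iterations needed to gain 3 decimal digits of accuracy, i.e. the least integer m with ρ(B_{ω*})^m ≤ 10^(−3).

m = 84

B_J for the 75×75 system has eigenvalues cos(kπ/76); ρ_J = cos(π/76) = 0.9991458.
√(1−ρ_J²) = |sin(π/76)| = 0.0413250
ω* = 2/(1 + 0.0413250) = 2/1.0413250 = 1.9206300.
and ρ(B_{ω*}) = 1.9206300 − 1 = 0.9206300.
m ≥ 3·ln10 / (−ln 0.9206300) = 83.531; smallest integer m = 84.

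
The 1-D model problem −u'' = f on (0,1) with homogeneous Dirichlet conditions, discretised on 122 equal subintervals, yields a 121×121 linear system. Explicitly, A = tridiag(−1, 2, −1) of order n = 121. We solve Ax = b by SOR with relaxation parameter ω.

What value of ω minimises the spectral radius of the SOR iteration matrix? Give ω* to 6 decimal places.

ω* = 1.949797

With n=121, ρ(Jacobi) = cos(π/122) = 0.999668.
root = sin(π/122) = 0.0257479  (since 1−cos² = sin²).
Then 2/(1+√(1−ρ_J²)) = 2/(1+0.0257479); ω* = 2/1.0257479 = 1.949797.
ρ_SOR = ω* − 1 = 1.949797 − 1 = 0.949797.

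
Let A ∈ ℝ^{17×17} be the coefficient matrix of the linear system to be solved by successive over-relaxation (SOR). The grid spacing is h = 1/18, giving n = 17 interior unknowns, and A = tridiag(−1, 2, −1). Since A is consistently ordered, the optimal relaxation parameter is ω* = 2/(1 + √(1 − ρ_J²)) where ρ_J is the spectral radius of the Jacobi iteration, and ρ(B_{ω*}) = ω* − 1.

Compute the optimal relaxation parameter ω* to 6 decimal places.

ω* = 1.704088

spectrum of D⁻¹(L+U) = {cos(kπ/18) : 1≤k≤17}; ρ_J = cos(π/18) = 0.984808.
1 − cos²(π/18) = sin²(π/18) ⇒ √(1−ρ_J²) = sin(π/18) = 0.1736482.
Young: ω* = 2/(1+√(1−ρ_J²)) = 2/(1+0.1736482) = 2/1.1736482 = 1.704088.
Hence ρ(B_{ω*}) = 1.704088 − 1 = 0.704088.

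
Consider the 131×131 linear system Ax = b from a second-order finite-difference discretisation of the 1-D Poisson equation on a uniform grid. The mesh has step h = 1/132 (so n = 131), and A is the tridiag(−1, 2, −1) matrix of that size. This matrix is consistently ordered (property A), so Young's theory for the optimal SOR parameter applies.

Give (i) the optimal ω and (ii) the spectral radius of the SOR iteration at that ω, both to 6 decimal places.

ω* = 1.953511, ρ_SOR = 0.953511

[ρ_J] n=131: ρ(B_J) = cos(π/(n+1)) = cos(π/132) = 0.999717.
√(1 − cos²(π/132)) = sin(π/132) ≈ 0.0237977.
ω* = 2/(1 + 0.0237977) = 2/1.0237977 = 1.953511.
ρ_SOR = ω* − 1 ≈ 0.953511.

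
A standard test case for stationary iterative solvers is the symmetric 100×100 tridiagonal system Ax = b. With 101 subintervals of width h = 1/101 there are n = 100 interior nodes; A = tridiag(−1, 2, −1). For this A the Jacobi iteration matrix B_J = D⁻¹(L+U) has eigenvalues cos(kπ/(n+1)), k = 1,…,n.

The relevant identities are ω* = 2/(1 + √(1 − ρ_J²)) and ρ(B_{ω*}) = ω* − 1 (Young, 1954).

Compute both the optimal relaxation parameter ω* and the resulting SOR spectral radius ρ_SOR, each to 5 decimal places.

ω* = 1.93968, ρ_SOR = 0.93968

ρ_J = max_k |cos(kπ/101)| = cos(π/101) = 0.99952
√(1 − cos²(π/101)) = sin(π/101) ≈ 0.031100.
ω* = 2 / (1 + 0.031100) = 2 / 1.031100 ≈ 1.93968.
ρ_SOR = ω* − 1 ≈ 0.93968.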